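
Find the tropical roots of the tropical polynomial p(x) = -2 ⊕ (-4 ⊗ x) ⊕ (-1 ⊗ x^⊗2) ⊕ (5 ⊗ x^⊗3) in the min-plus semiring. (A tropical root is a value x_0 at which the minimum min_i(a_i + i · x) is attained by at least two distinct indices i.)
Roots: {-6, -3, 2}

Each tropical root is a break point of the lower envelope of the lines y = a_i + i · x (there are 4 lines, with slopes 0, 1, ..., 3). Only the lines that attain the minimum somewhere contribute to roots; other lines are dominated. Here the surviving (envelope) indices are i = 3, i = 2, i = 1, i = 0.
Intersections between consecutive envelope lines give the roots: for adjacent envelope indices i < j the intersection is x = (a_i − a_j) / (j − i). Reading off the sorted break points: {-6, -3, 2}.
Verification: at each break x_0, at least two indices attain the minimum of min_i(a_i + i · x_0).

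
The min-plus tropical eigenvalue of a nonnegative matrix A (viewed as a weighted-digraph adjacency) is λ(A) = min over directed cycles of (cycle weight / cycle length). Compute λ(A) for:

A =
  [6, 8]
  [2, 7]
λ(A) = 5

Enumerate directed cycles and compute their means (weight / length). Sample:
  cycle 0 → 0: weight = 6, length = 1, mean = 6/1 ≈ 6.000
  cycle 1 → 1: weight = 7, length = 1, mean = 7/1 ≈ 7.000
  cycle 0 → 1 → 0: weight = 10, length = 2, mean = 10/2 ≈ 5.000
  cycle 1 → 0 → 1: weight = 10, length = 2, mean = 10/2 ≈ 5.000
Minimum mean = 5.000, attained e.g. along the cycle 0 → 1 → 0 with weight 10 and length 2. So λ(A) = 10/2 = 5.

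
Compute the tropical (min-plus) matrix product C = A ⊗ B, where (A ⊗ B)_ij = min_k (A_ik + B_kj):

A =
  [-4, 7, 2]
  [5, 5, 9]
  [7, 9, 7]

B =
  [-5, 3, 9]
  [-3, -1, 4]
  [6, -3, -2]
A ⊗ B =
  [-9, -1, 0]
  [0, 4, 7]
  [2, 4, 5]

Apply the min-plus product entry-by-entry:
  C[0][0] = min over k of (A[0][0] + B[0][0] = -4 + -5 = -9, A[0][1] + B[1][0] = 7 + -3 = 4, A[0][2] + B[2][0] = 2 + 6 = 8) = -9 (attained at k = 0)
  C[0][1] = min over k of (A[0][0] + B[0][1] = -4 + 3 = -1, A[0][1] + B[1][1] = 7 + -1 = 6, A[0][2] + B[2][1] = 2 + -3 = -1) = -1 (attained at k = 0)
  C[0][2] = min over k of (A[0][0] + B[0][2] = -4 + 9 = 5, A[0][1] + B[1][2] = 7 + 4 = 11, A[0][2] + B[2][2] = 2 + -2 = 0) = 0 (attained at k = 2)
  C[1][0] = min over k of (A[1][0] + B[0][0] = 5 + -5 = 0, A[1][1] + B[1][0] = 5 + -3 = 2, A[1][2] + B[2][0] = 9 + 6 = 15) = 0 (attained at k = 0)
  C[1][1] = min over k of (A[1][0] + B[0][1] = 5 + 3 = 8, A[1][1] + B[1][1] = 5 + -1 = 4, A[1][2] + B[2][1] = 9 + -3 = 6) = 4 (attained at k = 1)
  C[1][2] = min over k of (A[1][0] + B[0][2] = 5 + 9 = 14, A[1][1] + B[1][2] = 5 + 4 = 9, A[1][2] + B[2][2] = 9 + -2 = 7) = 7 (attained at k = 2)
  C[2][0] = min over k of (A[2][0] + B[0][0] = 7 + -5 = 2, A[2][1] + B[1][0] = 9 + -3 = 6, A[2][2] + B[2][0] = 7 + 6 = 13) = 2 (attained at k = 0)
  C[2][1] = min over k of (A[2][0] + B[0][1] = 7 + 3 = 10, A[2][1] + B[1][1] = 9 + -1 = 8, A[2][2] + B[2][1] = 7 + -3 = 4) = 4 (attained at k = 2)
  C[2][2] = min over k of (A[2][0] + B[0][2] = 7 + 9 = 16, A[2][1] + B[1][2] = 9 + 4 = 13, A[2][2] + B[2][2] = 7 + -2 = 5) = 5 (attained at k = 2)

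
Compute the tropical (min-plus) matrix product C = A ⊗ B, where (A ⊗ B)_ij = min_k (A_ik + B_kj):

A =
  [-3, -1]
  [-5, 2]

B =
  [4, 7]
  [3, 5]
A ⊗ B =
  [1, 4]
  [-1, 2]

Apply the min-plus product entry-by-entry:
  C[0][0] = min over k of (A[0][0] + B[0][0] = -3 + 4 = 1, A[0][1] + B[1][0] = -1 + 3 = 2) = 1 (attained at k = 0)
  C[0][1] = min over k of (A[0][0] + B[0][1] = -3 + 7 = 4, A[0][1] + B[1][1] = -1 + 5 = 4) = 4 (attained at k = 0)
  C[1][0] = min over k of (A[1][0] + B[0][0] = -5 + 4 = -1, A[1][1] + B[1][0] = 2 + 3 = 5) = -1 (attained at k = 0)
  C[1][1] = min over k of (A[1][0] + B[0][1] = -5 + 7 = 2, A[1][1] + B[1][1] = 2 + 5 = 7) = 2 (attained at k = 0)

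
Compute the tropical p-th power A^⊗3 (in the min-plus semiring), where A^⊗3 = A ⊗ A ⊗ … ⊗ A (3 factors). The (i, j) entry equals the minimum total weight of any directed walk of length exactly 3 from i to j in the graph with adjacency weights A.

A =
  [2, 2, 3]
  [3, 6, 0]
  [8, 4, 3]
A^⊗3 =
  [6, 6, 4]
  [7, 7, 4]
  [9, 8, 7]

Each entry (A^⊗3)_ij equals the minimum over all length-3 walks i = v_0 → v_1 → … → v_3 = j of Σ_t A[v_t][v_{t+1}]. For example, for (i, j) = (0, 2) we minimise over 9 possible intermediate vertex sequences; the minimum is 4, attained along the walk 0 → 0 → 1 → 2.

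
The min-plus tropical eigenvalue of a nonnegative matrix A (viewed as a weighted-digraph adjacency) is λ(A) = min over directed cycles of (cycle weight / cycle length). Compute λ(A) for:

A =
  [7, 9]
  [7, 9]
λ(A) = 7

Enumerate directed cycles and compute their means (weight / length). Sample:
  cycle 0 → 0: weight = 7, length = 1, mean = 7/1 ≈ 7.000
  cycle 1 → 1: weight = 9, length = 1, mean = 9/1 ≈ 9.000
  cycle 0 → 1 → 0: weight = 16, length = 2, mean = 16/2 ≈ 8.000
  cycle 1 → 0 → 1: weight = 16, length = 2, mean = 16/2 ≈ 8.000
Minimum mean = 7.000, attained e.g. along the cycle 0 → 0 with weight 7 and length 1. So λ(A) = 7/1 = 7.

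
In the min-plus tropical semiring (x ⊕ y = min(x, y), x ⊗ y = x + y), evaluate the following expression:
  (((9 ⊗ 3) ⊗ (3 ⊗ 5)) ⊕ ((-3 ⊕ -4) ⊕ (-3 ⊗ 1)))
(((9 ⊗ 3) ⊗ (3 ⊗ 5)) ⊕ ((-3 ⊕ -4) ⊕ (-3 ⊗ 1))) = -4

Expand innermost to outermost. Recall ⊕ takes the minimum of its arguments and ⊗ takes their sum. Working out the expression (((9 ⊗ 3) ⊗ (3 ⊗ 5)) ⊕ ((-3 ⊕ -4) ⊕ (-3 ⊗ 1))) gives -4.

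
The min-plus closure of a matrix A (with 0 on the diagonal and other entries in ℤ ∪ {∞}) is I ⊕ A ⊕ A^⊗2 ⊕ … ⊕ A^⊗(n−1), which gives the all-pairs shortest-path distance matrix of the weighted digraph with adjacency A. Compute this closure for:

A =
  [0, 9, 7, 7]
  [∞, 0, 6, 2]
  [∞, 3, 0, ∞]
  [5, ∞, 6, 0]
Closure =
  [0, 9, 7, 7]
  [7, 0, 6, 2]
  [10, 3, 0, 5]
  [5, 9, 6, 0]

This is the Floyd-Warshall all-pairs shortest-path computation. For each intermediate vertex k = 0, 1, …, 3, update dist[i][j] ← min(dist[i][j], dist[i][k] + dist[k][j]). The final matrix gives, for each (i, j), the minimum total weight of any directed path from i to j (possibly empty when i = j).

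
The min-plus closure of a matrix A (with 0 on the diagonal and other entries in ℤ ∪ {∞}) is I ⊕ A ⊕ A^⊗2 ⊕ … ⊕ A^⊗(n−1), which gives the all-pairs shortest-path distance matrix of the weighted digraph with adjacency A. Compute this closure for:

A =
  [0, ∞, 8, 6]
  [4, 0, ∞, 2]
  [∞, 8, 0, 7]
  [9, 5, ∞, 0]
Closure =
  [0, 11, 8, 6]
  [4, 0, 12, 2]
  [12, 8, 0, 7]
  [9, 5, 17, 0]

This is the Floyd-Warshall all-pairs shortest-path computation. For each intermediate vertex k = 0, 1, …, 3, update dist[i][j] ← min(dist[i][j], dist[i][k] + dist[k][j]). The final matrix gives, for each (i, j), the minimum total weight of any directed path from i to j (possibly empty when i = j).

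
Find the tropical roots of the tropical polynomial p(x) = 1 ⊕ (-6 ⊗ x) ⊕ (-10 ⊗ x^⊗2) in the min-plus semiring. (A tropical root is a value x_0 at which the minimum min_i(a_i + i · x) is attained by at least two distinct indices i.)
Roots: {4, 7}

Each tropical root is a break point of the lower envelope of the lines y = a_i + i · x (there are 3 lines, with slopes 0, 1, ..., 2). Only the lines that attain the minimum somewhere contribute to roots; other lines are dominated. Here the surviving (envelope) indices are i = 2, i = 1, i = 0.
Intersections between consecutive envelope lines give the roots: for adjacent envelope indices i < j the intersection is x = (a_i − a_j) / (j − i). Reading off the sorted break points: {4, 7}.
Verification: at each break x_0, at least two indices attain the minimum of min_i(a_i + i · x_0).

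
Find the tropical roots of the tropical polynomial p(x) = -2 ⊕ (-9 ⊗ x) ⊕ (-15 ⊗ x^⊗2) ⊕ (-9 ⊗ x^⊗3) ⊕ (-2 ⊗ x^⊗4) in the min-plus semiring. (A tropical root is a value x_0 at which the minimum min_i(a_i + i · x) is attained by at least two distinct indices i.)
Roots: {-7, -6, 6, 7}

Each tropical root is a break point of the lower envelope of the lines y = a_i + i · x (there are 5 lines, with slopes 0, 1, ..., 4). Only the lines that attain the minimum somewhere contribute to roots; other lines are dominated. Here the surviving (envelope) indices are i = 4, i = 3, i = 2, i = 1, i = 0.
Intersections between consecutive envelope lines give the roots: for adjacent envelope indices i < j the intersection is x = (a_i − a_j) / (j − i). Reading off the sorted break points: {-7, -6, 6, 7}.
Verification: at each break x_0, at least two indices attain the minimum of min_i(a_i + i · x_0).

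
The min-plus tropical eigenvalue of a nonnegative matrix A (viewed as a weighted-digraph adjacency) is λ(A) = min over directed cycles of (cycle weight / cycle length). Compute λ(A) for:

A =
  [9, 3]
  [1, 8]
λ(A) = 2

Enumerate directed cycles and compute their means (weight / length). Sample:
  cycle 0 → 0: weight = 9, length = 1, mean = 9/1 ≈ 9.000
  cycle 1 → 1: weight = 8, length = 1, mean = 8/1 ≈ 8.000
  cycle 0 → 1 → 0: weight = 4, length = 2, mean = 4/2 ≈ 2.000
  cycle 1 → 0 → 1: weight = 4, length = 2, mean = 4/2 ≈ 2.000
Minimum mean = 2.000, attained e.g. along the cycle 0 → 1 → 0 with weight 4 and length 2. So λ(A) = 4/2 = 2.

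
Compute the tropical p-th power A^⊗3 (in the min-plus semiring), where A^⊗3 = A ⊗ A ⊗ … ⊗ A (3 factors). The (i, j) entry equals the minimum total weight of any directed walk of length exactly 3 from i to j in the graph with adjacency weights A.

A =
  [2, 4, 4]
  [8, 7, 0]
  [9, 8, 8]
A^⊗3 =
  [6, 8, 6]
  [11, 13, 8]
  [13, 15, 13]

Each entry (A^⊗3)_ij equals the minimum over all length-3 walks i = v_0 → v_1 → … → v_3 = j of Σ_t A[v_t][v_{t+1}]. For example, for (i, j) = (0, 2) we minimise over 9 possible intermediate vertex sequences; the minimum is 6, attained along the walk 0 → 0 → 1 → 2.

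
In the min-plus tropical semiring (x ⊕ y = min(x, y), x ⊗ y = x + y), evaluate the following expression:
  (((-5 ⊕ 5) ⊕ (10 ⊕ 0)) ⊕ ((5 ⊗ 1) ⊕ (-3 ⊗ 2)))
(((-5 ⊕ 5) ⊕ (10 ⊕ 0)) ⊕ ((5 ⊗ 1) ⊕ (-3 ⊗ 2))) = -5

Expand innermost to outermost. Recall ⊕ takes the minimum of its arguments and ⊗ takes their sum. Working out the expression (((-5 ⊕ 5) ⊕ (10 ⊕ 0)) ⊕ ((5 ⊗ 1) ⊕ (-3 ⊗ 2))) gives -5.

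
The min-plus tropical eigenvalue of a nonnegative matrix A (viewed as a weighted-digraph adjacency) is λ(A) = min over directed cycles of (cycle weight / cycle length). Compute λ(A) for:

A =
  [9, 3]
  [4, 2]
λ(A) = 2

Enumerate directed cycles and compute their means (weight / length). Sample:
  cycle 0 → 0: weight = 9, length = 1, mean = 9/1 ≈ 9.000
  cycle 1 → 1: weight = 2, length = 1, mean = 2/1 ≈ 2.000
  cycle 0 → 1 → 0: weight = 7, length = 2, mean = 7/2 ≈ 3.500
  cycle 1 → 0 → 1: weight = 7, length = 2, mean = 7/2 ≈ 3.500
Minimum mean = 2.000, attained e.g. along the cycle 1 → 1 with weight 2 and length 1. So λ(A) = 2/1 = 2.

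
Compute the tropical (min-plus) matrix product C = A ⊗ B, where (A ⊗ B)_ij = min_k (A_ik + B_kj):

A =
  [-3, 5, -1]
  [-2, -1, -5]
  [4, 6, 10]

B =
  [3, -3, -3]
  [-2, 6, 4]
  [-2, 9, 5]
A ⊗ B =
  [-3, -6, -6]
  [-7, -5, -5]
  [4, 1, 1]

Apply the min-plus product entry-by-entry:
  C[0][0] = min over k of (A[0][0] + B[0][0] = -3 + 3 = 0, A[0][1] + B[1][0] = 5 + -2 = 3, A[0][2] + B[2][0] = -1 + -2 = -3) = -3 (attained at k = 2)
  C[0][1] = min over k of (A[0][0] + B[0][1] = -3 + -3 = -6, A[0][1] + B[1][1] = 5 + 6 = 11, A[0][2] + B[2][1] = -1 + 9 = 8) = -6 (attained at k = 0)
  C[0][2] = min over k of (A[0][0] + B[0][2] = -3 + -3 = -6, A[0][1] + B[1][2] = 5 + 4 = 9, A[0][2] + B[2][2] = -1 + 5 = 4) = -6 (attained at k = 0)
  C[1][0] = min over k of (A[1][0] + B[0][0] = -2 + 3 = 1, A[1][1] + B[1][0] = -1 + -2 = -3, A[1][2] + B[2][0] = -5 + -2 = -7) = -7 (attained at k = 2)
  C[1][1] = min over k of (A[1][0] + B[0][1] = -2 + -3 = -5, A[1][1] + B[1][1] = -1 + 6 = 5, A[1][2] + B[2][1] = -5 + 9 = 4) = -5 (attained at k = 0)
  C[1][2] = min over k of (A[1][0] + B[0][2] = -2 + -3 = -5, A[1][1] + B[1][2] = -1 + 4 = 3, A[1][2] + B[2][2] = -5 + 5 = 0) = -5 (attained at k = 0)
  C[2][0] = min over k of (A[2][0] + B[0][0] = 4 + 3 = 7, A[2][1] + B[1][0] = 6 + -2 = 4, A[2][2] + B[2][0] = 10 + -2 = 8) = 4 (attained at k = 1)
  C[2][1] = min over k of (A[2][0] + B[0][1] = 4 + -3 = 1, A[2][1] + B[1][1] = 6 + 6 = 12, A[2][2] + B[2][1] = 10 + 9 = 19) = 1 (attained at k = 0)
  C[2][2] = min over k of (A[2][0] + B[0][2] = 4 + -3 = 1, A[2][1] + B[1][2] = 6 + 4 = 10, A[2][2] + B[2][2] = 10 + 5 = 15) = 1 (attained at k = 0)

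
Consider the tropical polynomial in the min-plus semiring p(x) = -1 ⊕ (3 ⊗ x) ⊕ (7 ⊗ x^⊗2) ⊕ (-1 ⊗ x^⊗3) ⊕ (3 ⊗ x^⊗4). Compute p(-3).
p(-3) = -10

A tropical monomial a ⊗ x^⊗i evaluates to a + i · x. Evaluating each term at x = -3:
  Term 0 contributes -1 + 0 · -3 = -1
  Term 1 contributes 3 + 1 · -3 = 0
  Term 2 contributes 7 + 2 · -3 = 1
  Term 3 contributes -1 + 3 · -3 = -10
  Term 4 contributes 3 + 4 · -3 = -9
p(-3) = ⊕ of these = min[-1, 0, 1, -10, -9] = -10.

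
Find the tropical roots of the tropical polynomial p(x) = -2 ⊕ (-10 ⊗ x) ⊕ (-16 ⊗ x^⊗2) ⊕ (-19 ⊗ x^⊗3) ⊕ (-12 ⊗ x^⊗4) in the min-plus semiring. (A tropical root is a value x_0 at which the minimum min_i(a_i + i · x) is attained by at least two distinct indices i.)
Roots: {-7, 3, 6, 8}

Each tropical root is a break point of the lower envelope of the lines y = a_i + i · x (there are 5 lines, with slopes 0, 1, ..., 4). Only the lines that attain the minimum somewhere contribute to roots; other lines are dominated. Here the surviving (envelope) indices are i = 4, i = 3, i = 2, i = 1, i = 0.
Intersections between consecutive envelope lines give the roots: for adjacent envelope indices i < j the intersection is x = (a_i − a_j) / (j − i). Reading off the sorted break points: {-7, 3, 6, 8}.
Verification: at each break x_0, at least two indices attain the minimum of min_i(a_i + i · x_0).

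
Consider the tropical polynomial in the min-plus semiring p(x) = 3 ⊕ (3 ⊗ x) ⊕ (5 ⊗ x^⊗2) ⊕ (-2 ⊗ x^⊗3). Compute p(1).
p(1) = 1

A tropical monomial a ⊗ x^⊗i evaluates to a + i · x. Evaluating each term at x = 1:
  Term 0 contributes 3 + 0 · 1 = 3
  Term 1 contributes 3 + 1 · 1 = 4
  Term 2 contributes 5 + 2 · 1 = 7
  Term 3 contributes -2 + 3 · 1 = 1
p(1) = ⊕ of these = min[3, 4, 7, 1] = 1.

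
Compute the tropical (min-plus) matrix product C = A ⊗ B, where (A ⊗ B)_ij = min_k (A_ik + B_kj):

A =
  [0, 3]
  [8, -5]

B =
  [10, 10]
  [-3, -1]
A ⊗ B =
  [0, 2]
  [-8, -6]

Apply the min-plus product entry-by-entry:
  C[0][0] = min over k of (A[0][0] + B[0][0] = 0 + 10 = 10, A[0][1] + B[1][0] = 3 + -3 = 0) = 0 (attained at k = 1)
  C[0][1] = min over k of (A[0][0] + B[0][1] = 0 + 10 = 10, A[0][1] + B[1][1] = 3 + -1 = 2) = 2 (attained at k = 1)
  C[1][0] = min over k of (A[1][0] + B[0][0] = 8 + 10 = 18, A[1][1] + B[1][0] = -5 + -3 = -8) = -8 (attained at k = 1)
  C[1][1] = min over k of (A[1][0] + B[0][1] = 8 + 10 = 18, A[1][1] + B[1][1] = -5 + -1 = -6) = -6 (attained at k = 1)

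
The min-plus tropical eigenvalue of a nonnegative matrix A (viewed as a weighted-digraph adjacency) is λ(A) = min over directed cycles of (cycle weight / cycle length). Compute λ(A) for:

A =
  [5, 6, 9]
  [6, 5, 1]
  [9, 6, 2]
λ(A) = 2

Enumerate directed cycles and compute their means (weight / length). Sample:
  cycle 0 → 0: weight = 5, length = 1, mean = 5/1 ≈ 5.000
  cycle 1 → 1: weight = 5, length = 1, mean = 5/1 ≈ 5.000
  cycle 2 → 2: weight = 2, length = 1, mean = 2/1 ≈ 2.000
  cycle 0 → 1 → 0: weight = 12, length = 2, mean = 12/2 ≈ 6.000
  cycle 0 → 2 → 0: weight = 18, length = 2, mean = 18/2 ≈ 9.000
  cycle 1 → 0 → 1: weight = 12, length = 2, mean = 12/2 ≈ 6.000
Minimum mean = 2.000, attained e.g. along the cycle 2 → 2 with weight 2 and length 1. So λ(A) = 2/1 = 2.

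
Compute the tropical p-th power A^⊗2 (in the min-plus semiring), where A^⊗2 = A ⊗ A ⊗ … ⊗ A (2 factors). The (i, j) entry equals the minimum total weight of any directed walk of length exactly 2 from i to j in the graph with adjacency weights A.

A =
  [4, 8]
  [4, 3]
A^⊗2 =
  [8, 11]
  [7, 6]

Each entry (A^⊗2)_ij equals the minimum over all length-2 walks i = v_0 → v_1 → … → v_2 = j of Σ_t A[v_t][v_{t+1}]. For example, for (i, j) = (0, 1) we minimise over 2 possible intermediate vertex sequences; the minimum is 11, attained along the walk 0 → 1 → 1.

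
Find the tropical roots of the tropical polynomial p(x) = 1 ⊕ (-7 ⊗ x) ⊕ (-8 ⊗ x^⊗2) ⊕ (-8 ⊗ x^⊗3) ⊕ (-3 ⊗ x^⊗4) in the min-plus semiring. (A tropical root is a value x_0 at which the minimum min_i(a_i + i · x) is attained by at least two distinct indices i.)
Roots: {-5, 0, 1, 8}

Each tropical root is a break point of the lower envelope of the lines y = a_i + i · x (there are 5 lines, with slopes 0, 1, ..., 4). Only the lines that attain the minimum somewhere contribute to roots; other lines are dominated. Here the surviving (envelope) indices are i = 4, i = 3, i = 2, i = 1, i = 0.
Intersections between consecutive envelope lines give the roots: for adjacent envelope indices i < j the intersection is x = (a_i − a_j) / (j − i). Reading off the sorted break points: {-5, 0, 1, 8}.
Verification: at each break x_0, at least two indices attain the minimum of min_i(a_i + i · x_0).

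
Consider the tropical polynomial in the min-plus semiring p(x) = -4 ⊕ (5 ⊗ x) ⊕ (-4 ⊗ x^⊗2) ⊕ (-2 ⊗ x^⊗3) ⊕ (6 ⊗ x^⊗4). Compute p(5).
p(5) = -4

A tropical monomial a ⊗ x^⊗i evaluates to a + i · x. Evaluating each term at x = 5:
  Term 0 contributes -4 + 0 · 5 = -4
  Term 1 contributes 5 + 1 · 5 = 10
  Term 2 contributes -4 + 2 · 5 = 6
  Term 3 contributes -2 + 3 · 5 = 13
  Term 4 contributes 6 + 4 · 5 = 26
p(5) = ⊕ of these = min[-4, 10, 6, 13, 26] = -4.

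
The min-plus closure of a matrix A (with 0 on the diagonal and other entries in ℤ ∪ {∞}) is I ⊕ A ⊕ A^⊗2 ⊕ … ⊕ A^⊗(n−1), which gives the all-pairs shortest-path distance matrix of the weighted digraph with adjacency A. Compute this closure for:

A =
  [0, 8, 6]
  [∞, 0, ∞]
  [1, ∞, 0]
Closure =
  [0, 8, 6]
  [∞, 0, ∞]
  [1, 9, 0]

This is the Floyd-Warshall all-pairs shortest-path computation. For each intermediate vertex k = 0, 1, …, 2, update dist[i][j] ← min(dist[i][j], dist[i][k] + dist[k][j]). The final matrix gives, for each (i, j), the minimum total weight of any directed path from i to j (possibly empty when i = j).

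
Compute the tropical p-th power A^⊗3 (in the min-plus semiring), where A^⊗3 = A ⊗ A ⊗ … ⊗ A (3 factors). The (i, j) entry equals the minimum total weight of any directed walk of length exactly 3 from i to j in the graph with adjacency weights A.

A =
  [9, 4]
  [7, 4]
A^⊗3 =
  [15, 12]
  [15, 12]

Each entry (A^⊗3)_ij equals the minimum over all length-3 walks i = v_0 → v_1 → … → v_3 = j of Σ_t A[v_t][v_{t+1}]. For example, for (i, j) = (0, 1) we minimise over 4 possible intermediate vertex sequences; the minimum is 12, attained along the walk 0 → 1 → 1 → 1.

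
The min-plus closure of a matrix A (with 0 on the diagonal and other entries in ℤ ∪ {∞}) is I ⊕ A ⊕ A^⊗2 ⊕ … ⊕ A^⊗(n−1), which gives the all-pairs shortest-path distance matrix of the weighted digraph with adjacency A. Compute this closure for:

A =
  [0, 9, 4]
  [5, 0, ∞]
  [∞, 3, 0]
Closure =
  [0, 7, 4]
  [5, 0, 9]
  [8, 3, 0]

This is the Floyd-Warshall all-pairs shortest-path computation. For each intermediate vertex k = 0, 1, …, 2, update dist[i][j] ← min(dist[i][j], dist[i][k] + dist[k][j]). The final matrix gives, for each (i, j), the minimum total weight of any directed path from i to j (possibly empty when i = j).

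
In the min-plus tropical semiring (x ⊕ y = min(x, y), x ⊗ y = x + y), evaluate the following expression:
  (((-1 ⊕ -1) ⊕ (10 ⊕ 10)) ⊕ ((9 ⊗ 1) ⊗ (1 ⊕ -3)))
(((-1 ⊕ -1) ⊕ (10 ⊕ 10)) ⊕ ((9 ⊗ 1) ⊗ (1 ⊕ -3))) = -1

Expand innermost to outermost. Recall ⊕ takes the minimum of its arguments and ⊗ takes their sum. Working out the expression (((-1 ⊕ -1) ⊕ (10 ⊕ 10)) ⊕ ((9 ⊗ 1) ⊗ (1 ⊕ -3))) gives -1.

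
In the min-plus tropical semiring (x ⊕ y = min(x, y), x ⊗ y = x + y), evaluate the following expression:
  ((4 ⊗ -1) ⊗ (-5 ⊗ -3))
((4 ⊗ -1) ⊗ (-5 ⊗ -3)) = -5

Expand innermost to outermost. Recall ⊕ takes the minimum of its arguments and ⊗ takes their sum. Working out the expression ((4 ⊗ -1) ⊗ (-5 ⊗ -3)) gives -5.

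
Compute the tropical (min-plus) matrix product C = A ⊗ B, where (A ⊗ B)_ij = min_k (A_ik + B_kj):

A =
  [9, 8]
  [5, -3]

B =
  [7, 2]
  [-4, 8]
A ⊗ B =
  [4, 11]
  [-7, 5]

Apply the min-plus product entry-by-entry:
  C[0][0] = min over k of (A[0][0] + B[0][0] = 9 + 7 = 16, A[0][1] + B[1][0] = 8 + -4 = 4) = 4 (attained at k = 1)
  C[0][1] = min over k of (A[0][0] + B[0][1] = 9 + 2 = 11, A[0][1] + B[1][1] = 8 + 8 = 16) = 11 (attained at k = 0)
  C[1][0] = min over k of (A[1][0] + B[0][0] = 5 + 7 = 12, A[1][1] + B[1][0] = -3 + -4 = -7) = -7 (attained at k = 1)
  C[1][1] = min over k of (A[1][0] + B[0][1] = 5 + 2 = 7, A[1][1] + B[1][1] = -3 + 8 = 5) = 5 (attained at k = 1)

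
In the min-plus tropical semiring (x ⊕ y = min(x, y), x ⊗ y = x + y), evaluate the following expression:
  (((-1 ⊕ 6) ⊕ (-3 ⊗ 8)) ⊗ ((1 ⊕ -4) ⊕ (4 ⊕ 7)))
(((-1 ⊕ 6) ⊕ (-3 ⊗ 8)) ⊗ ((1 ⊕ -4) ⊕ (4 ⊕ 7))) = -5

Expand innermost to outermost. Recall ⊕ takes the minimum of its arguments and ⊗ takes their sum. Working out the expression (((-1 ⊕ 6) ⊕ (-3 ⊗ 8)) ⊗ ((1 ⊕ -4) ⊕ (4 ⊕ 7))) gives -5.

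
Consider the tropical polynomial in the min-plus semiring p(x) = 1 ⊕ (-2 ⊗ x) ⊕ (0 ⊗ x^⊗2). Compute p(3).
p(3) = 1

A tropical monomial a ⊗ x^⊗i evaluates to a + i · x. Evaluating each term at x = 3:
  Term 0 contributes 1 + 0 · 3 = 1
  Term 1 contributes -2 + 1 · 3 = 1
  Term 2 contributes 0 + 2 · 3 = 6
p(3) = ⊕ of these = min[1, 1, 6] = 1.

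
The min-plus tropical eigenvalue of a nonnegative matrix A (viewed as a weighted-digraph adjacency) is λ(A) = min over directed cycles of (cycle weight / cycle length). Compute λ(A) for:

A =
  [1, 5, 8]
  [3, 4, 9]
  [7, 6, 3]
λ(A) = 1

Enumerate directed cycles and compute their means (weight / length). Sample:
  cycle 0 → 0: weight = 1, length = 1, mean = 1/1 ≈ 1.000
  cycle 1 → 1: weight = 4, length = 1, mean = 4/1 ≈ 4.000
  cycle 2 → 2: weight = 3, length = 1, mean = 3/1 ≈ 3.000
  cycle 0 → 1 → 0: weight = 8, length = 2, mean = 8/2 ≈ 4.000
  cycle 0 → 2 → 0: weight = 15, length = 2, mean = 15/2 ≈ 7.500
  cycle 1 → 0 → 1: weight = 8, length = 2, mean = 8/2 ≈ 4.000
Minimum mean = 1.000, attained e.g. along the cycle 0 → 0 with weight 1 and length 1. So λ(A) = 1/1 = 1.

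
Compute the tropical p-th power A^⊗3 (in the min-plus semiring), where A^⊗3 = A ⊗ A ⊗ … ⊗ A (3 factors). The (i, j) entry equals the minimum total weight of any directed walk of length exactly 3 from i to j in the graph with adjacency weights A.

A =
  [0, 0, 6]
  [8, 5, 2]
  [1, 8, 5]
A^⊗3 =
  [0, 0, 2]
  [3, 3, 9]
  [1, 1, 3]

Each entry (A^⊗3)_ij equals the minimum over all length-3 walks i = v_0 → v_1 → … → v_3 = j of Σ_t A[v_t][v_{t+1}]. For example, for (i, j) = (0, 2) we minimise over 9 possible intermediate vertex sequences; the minimum is 2, attained along the walk 0 → 0 → 1 → 2.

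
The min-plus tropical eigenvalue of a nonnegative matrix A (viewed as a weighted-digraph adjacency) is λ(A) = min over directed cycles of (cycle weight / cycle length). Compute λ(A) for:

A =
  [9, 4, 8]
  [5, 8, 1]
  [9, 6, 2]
λ(A) = 2

Enumerate directed cycles and compute their means (weight / length). Sample:
  cycle 0 → 0: weight = 9, length = 1, mean = 9/1 ≈ 9.000
  cycle 1 → 1: weight = 8, length = 1, mean = 8/1 ≈ 8.000
  cycle 2 → 2: weight = 2, length = 1, mean = 2/1 ≈ 2.000
  cycle 0 → 1 → 0: weight = 9, length = 2, mean = 9/2 ≈ 4.500
  cycle 0 → 2 → 0: weight = 17, length = 2, mean = 17/2 ≈ 8.500
  cycle 1 → 0 → 1: weight = 9, length = 2, mean = 9/2 ≈ 4.500
Minimum mean = 2.000, attained e.g. along the cycle 2 → 2 with weight 2 and length 1. So λ(A) = 2/1 = 2.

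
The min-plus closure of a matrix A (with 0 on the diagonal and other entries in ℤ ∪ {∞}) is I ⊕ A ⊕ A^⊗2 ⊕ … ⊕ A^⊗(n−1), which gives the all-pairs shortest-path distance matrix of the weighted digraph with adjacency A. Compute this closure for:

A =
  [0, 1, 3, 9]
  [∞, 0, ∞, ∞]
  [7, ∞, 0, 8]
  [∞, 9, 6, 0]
Closure =
  [0, 1, 3, 9]
  [∞, 0, ∞, ∞]
  [7, 8, 0, 8]
  [13, 9, 6, 0]

This is the Floyd-Warshall all-pairs shortest-path computation. For each intermediate vertex k = 0, 1, …, 3, update dist[i][j] ← min(dist[i][j], dist[i][k] + dist[k][j]). The final matrix gives, for each (i, j), the minimum total weight of any directed path from i to j (possibly empty when i = j).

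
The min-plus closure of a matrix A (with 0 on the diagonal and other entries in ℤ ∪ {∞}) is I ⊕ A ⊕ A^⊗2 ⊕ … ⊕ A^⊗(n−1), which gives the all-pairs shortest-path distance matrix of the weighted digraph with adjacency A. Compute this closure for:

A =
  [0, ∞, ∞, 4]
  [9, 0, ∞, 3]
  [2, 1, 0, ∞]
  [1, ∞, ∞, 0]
Closure =
  [0, ∞, ∞, 4]
  [4, 0, ∞, 3]
  [2, 1, 0, 4]
  [1, ∞, ∞, 0]

This is the Floyd-Warshall all-pairs shortest-path computation. For each intermediate vertex k = 0, 1, …, 3, update dist[i][j] ← min(dist[i][j], dist[i][k] + dist[k][j]). The final matrix gives, for each (i, j), the minimum total weight of any directed path from i to j (possibly empty when i = j).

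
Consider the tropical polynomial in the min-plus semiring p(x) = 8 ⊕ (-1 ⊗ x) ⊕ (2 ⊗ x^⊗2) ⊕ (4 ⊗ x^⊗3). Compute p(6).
p(6) = 5

A tropical monomial a ⊗ x^⊗i evaluates to a + i · x. Evaluating each term at x = 6:
  Term 0 contributes 8 + 0 · 6 = 8
  Term 1 contributes -1 + 1 · 6 = 5
  Term 2 contributes 2 + 2 · 6 = 14
  Term 3 contributes 4 + 3 · 6 = 22
p(6) = ⊕ of these = min[8, 5, 14, 22] = 5.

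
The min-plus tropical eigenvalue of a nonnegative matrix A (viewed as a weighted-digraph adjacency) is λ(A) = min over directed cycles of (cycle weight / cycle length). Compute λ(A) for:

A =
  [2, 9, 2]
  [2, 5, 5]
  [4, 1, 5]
λ(A) = 5/3

Enumerate directed cycles and compute their means (weight / length). Sample:
  cycle 0 → 0: weight = 2, length = 1, mean = 2/1 ≈ 2.000
  cycle 1 → 1: weight = 5, length = 1, mean = 5/1 ≈ 5.000
  cycle 2 → 2: weight = 5, length = 1, mean = 5/1 ≈ 5.000
  cycle 0 → 1 → 0: weight = 11, length = 2, mean = 11/2 ≈ 5.500
  cycle 0 → 2 → 0: weight = 6, length = 2, mean = 6/2 ≈ 3.000
  cycle 1 → 0 → 1: weight = 11, length = 2, mean = 11/2 ≈ 5.500
Minimum mean = 1.667, attained e.g. along the cycle 0 → 2 → 1 → 0 with weight 5 and length 3. So λ(A) = 5/3 = 5/3.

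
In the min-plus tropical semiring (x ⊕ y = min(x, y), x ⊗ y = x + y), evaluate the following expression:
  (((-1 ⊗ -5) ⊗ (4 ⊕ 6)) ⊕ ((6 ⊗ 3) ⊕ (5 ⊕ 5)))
(((-1 ⊗ -5) ⊗ (4 ⊕ 6)) ⊕ ((6 ⊗ 3) ⊕ (5 ⊕ 5))) = -2

Expand innermost to outermost. Recall ⊕ takes the minimum of its arguments and ⊗ takes their sum. Working out the expression (((-1 ⊗ -5) ⊗ (4 ⊕ 6)) ⊕ ((6 ⊗ 3) ⊕ (5 ⊕ 5))) gives -2.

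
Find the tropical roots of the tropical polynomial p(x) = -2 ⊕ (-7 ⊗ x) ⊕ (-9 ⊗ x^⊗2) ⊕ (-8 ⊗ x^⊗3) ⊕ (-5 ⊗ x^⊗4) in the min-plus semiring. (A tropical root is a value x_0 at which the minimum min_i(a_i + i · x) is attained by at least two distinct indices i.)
Roots: {-3, -1, 2, 5}

Each tropical root is a break point of the lower envelope of the lines y = a_i + i · x (there are 5 lines, with slopes 0, 1, ..., 4). Only the lines that attain the minimum somewhere contribute to roots; other lines are dominated. Here the surviving (envelope) indices are i = 4, i = 3, i = 2, i = 1, i = 0.
Intersections between consecutive envelope lines give the roots: for adjacent envelope indices i < j the intersection is x = (a_i − a_j) / (j − i). Reading off the sorted break points: {-3, -1, 2, 5}.
Verification: at each break x_0, at least two indices attain the minimum of min_i(a_i + i · x_0).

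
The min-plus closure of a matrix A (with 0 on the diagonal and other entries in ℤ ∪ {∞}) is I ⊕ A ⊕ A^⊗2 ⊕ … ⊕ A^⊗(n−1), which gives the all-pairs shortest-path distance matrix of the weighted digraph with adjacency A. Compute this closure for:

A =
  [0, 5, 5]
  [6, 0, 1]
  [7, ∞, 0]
Closure =
  [0, 5, 5]
  [6, 0, 1]
  [7, 12, 0]

This is the Floyd-Warshall all-pairs shortest-path computation. For each intermediate vertex k = 0, 1, …, 2, update dist[i][j] ← min(dist[i][j], dist[i][k] + dist[k][j]). The final matrix gives, for each (i, j), the minimum total weight of any directed path from i to j (possibly empty when i = j).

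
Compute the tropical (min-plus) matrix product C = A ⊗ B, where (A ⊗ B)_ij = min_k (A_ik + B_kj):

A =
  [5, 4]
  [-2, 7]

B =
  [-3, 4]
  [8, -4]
A ⊗ B =
  [2, 0]
  [-5, 2]

Apply the min-plus product entry-by-entry:
  C[0][0] = min over k of (A[0][0] + B[0][0] = 5 + -3 = 2, A[0][1] + B[1][0] = 4 + 8 = 12) = 2 (attained at k = 0)
  C[0][1] = min over k of (A[0][0] + B[0][1] = 5 + 4 = 9, A[0][1] + B[1][1] = 4 + -4 = 0) = 0 (attained at k = 1)
  C[1][0] = min over k of (A[1][0] + B[0][0] = -2 + -3 = -5, A[1][1] + B[1][0] = 7 + 8 = 15) = -5 (attained at k = 0)
  C[1][1] = min over k of (A[1][0] + B[0][1] = -2 + 4 = 2, A[1][1] + B[1][1] = 7 + -4 = 3) = 2 (attained at k = 0)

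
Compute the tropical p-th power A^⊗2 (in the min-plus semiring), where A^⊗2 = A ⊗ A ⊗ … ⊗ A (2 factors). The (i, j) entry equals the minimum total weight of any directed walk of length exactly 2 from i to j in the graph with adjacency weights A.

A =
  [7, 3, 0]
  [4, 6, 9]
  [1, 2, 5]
A^⊗2 =
  [1, 2, 5]
  [10, 7, 4]
  [6, 4, 1]

Each entry (A^⊗2)_ij equals the minimum over all length-2 walks i = v_0 → v_1 → … → v_2 = j of Σ_t A[v_t][v_{t+1}]. For example, for (i, j) = (0, 2) we minimise over 3 possible intermediate vertex sequences; the minimum is 5, attained along the walk 0 → 2 → 2.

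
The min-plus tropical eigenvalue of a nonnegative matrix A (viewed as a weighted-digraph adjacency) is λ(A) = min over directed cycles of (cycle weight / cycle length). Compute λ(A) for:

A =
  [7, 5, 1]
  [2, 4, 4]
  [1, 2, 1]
λ(A) = 1

Enumerate directed cycles and compute their means (weight / length). Sample:
  cycle 0 → 0: weight = 7, length = 1, mean = 7/1 ≈ 7.000
  cycle 1 → 1: weight = 4, length = 1, mean = 4/1 ≈ 4.000
  cycle 2 → 2: weight = 1, length = 1, mean = 1/1 ≈ 1.000
  cycle 0 → 1 → 0: weight = 7, length = 2, mean = 7/2 ≈ 3.500
  cycle 0 → 2 → 0: weight = 2, length = 2, mean = 2/2 ≈ 1.000
  cycle 1 → 0 → 1: weight = 7, length = 2, mean = 7/2 ≈ 3.500
Minimum mean = 1.000, attained e.g. along the cycle 2 → 2 with weight 1 and length 1. So λ(A) = 1/1 = 1.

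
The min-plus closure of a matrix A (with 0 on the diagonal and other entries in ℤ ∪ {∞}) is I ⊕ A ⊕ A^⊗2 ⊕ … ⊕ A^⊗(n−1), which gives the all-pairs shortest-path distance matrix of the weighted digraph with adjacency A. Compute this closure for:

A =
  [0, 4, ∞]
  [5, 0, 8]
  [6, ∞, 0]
Closure =
  [0, 4, 12]
  [5, 0, 8]
  [6, 10, 0]

This is the Floyd-Warshall all-pairs shortest-path computation. For each intermediate vertex k = 0, 1, …, 2, update dist[i][j] ← min(dist[i][j], dist[i][k] + dist[k][j]). The final matrix gives, for each (i, j), the minimum total weight of any directed path from i to j (possibly empty when i = j).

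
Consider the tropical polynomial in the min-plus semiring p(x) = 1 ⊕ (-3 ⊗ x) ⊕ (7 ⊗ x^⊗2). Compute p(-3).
p(-3) = -6

A tropical monomial a ⊗ x^⊗i evaluates to a + i · x. Evaluating each term at x = -3:
  Term 0 contributes 1 + 0 · -3 = 1
  Term 1 contributes -3 + 1 · -3 = -6
  Term 2 contributes 7 + 2 · -3 = 1
p(-3) = ⊕ of these = min[1, -6, 1] = -6.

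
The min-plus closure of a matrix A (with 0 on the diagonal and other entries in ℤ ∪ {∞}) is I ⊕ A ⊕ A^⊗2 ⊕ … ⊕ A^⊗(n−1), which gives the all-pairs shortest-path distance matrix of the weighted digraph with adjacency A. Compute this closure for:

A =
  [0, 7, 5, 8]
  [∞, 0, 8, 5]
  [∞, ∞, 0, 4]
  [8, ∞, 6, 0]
Closure =
  [0, 7, 5, 8]
  [13, 0, 8, 5]
  [12, 19, 0, 4]
  [8, 15, 6, 0]

This is the Floyd-Warshall all-pairs shortest-path computation. For each intermediate vertex k = 0, 1, …, 3, update dist[i][j] ← min(dist[i][j], dist[i][k] + dist[k][j]). The final matrix gives, for each (i, j), the minimum total weight of any directed path from i to j (possibly empty when i = j).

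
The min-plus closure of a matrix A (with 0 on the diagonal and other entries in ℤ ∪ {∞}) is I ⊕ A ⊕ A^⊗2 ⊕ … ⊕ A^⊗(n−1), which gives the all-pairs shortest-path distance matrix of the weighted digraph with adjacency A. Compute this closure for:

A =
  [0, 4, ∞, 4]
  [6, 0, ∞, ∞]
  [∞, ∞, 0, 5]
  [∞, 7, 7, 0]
Closure =
  [0, 4, 11, 4]
  [6, 0, 17, 10]
  [18, 12, 0, 5]
  [13, 7, 7, 0]

This is the Floyd-Warshall all-pairs shortest-path computation. For each intermediate vertex k = 0, 1, …, 3, update dist[i][j] ← min(dist[i][j], dist[i][k] + dist[k][j]). The final matrix gives, for each (i, j), the minimum total weight of any directed path from i to j (possibly empty when i = j).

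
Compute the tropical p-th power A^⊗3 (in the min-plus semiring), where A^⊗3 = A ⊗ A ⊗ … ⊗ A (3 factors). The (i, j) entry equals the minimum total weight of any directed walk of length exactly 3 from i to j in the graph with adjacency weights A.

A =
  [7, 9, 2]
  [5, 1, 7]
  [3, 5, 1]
A^⊗3 =
  [6, 8, 4]
  [7, 3, 8]
  [5, 7, 3]

Each entry (A^⊗3)_ij equals the minimum over all length-3 walks i = v_0 → v_1 → … → v_3 = j of Σ_t A[v_t][v_{t+1}]. For example, for (i, j) = (0, 2) we minimise over 9 possible intermediate vertex sequences; the minimum is 4, attained along the walk 0 → 2 → 2 → 2.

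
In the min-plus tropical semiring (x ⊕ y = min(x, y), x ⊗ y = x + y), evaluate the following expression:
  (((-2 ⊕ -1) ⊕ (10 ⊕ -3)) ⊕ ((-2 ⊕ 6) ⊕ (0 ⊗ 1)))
(((-2 ⊕ -1) ⊕ (10 ⊕ -3)) ⊕ ((-2 ⊕ 6) ⊕ (0 ⊗ 1))) = -3

Expand innermost to outermost. Recall ⊕ takes the minimum of its arguments and ⊗ takes their sum. Working out the expression (((-2 ⊕ -1) ⊕ (10 ⊕ -3)) ⊕ ((-2 ⊕ 6) ⊕ (0 ⊗ 1))) gives -3.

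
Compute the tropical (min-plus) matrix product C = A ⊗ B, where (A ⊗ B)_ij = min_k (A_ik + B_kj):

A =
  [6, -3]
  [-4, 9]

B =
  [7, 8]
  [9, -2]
A ⊗ B =
  [6, -5]
  [3, 4]

Apply the min-plus product entry-by-entry:
  C[0][0] = min over k of (A[0][0] + B[0][0] = 6 + 7 = 13, A[0][1] + B[1][0] = -3 + 9 = 6) = 6 (attained at k = 1)
  C[0][1] = min over k of (A[0][0] + B[0][1] = 6 + 8 = 14, A[0][1] + B[1][1] = -3 + -2 = -5) = -5 (attained at k = 1)
  C[1][0] = min over k of (A[1][0] + B[0][0] = -4 + 7 = 3, A[1][1] + B[1][0] = 9 + 9 = 18) = 3 (attained at k = 0)
  C[1][1] = min over k of (A[1][0] + B[0][1] = -4 + 8 = 4, A[1][1] + B[1][1] = 9 + -2 = 7) = 4 (attained at k = 0)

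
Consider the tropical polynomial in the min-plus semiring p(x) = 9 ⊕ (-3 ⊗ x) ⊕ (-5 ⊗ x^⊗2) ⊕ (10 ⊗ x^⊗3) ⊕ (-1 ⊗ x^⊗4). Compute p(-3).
p(-3) = -13

A tropical monomial a ⊗ x^⊗i evaluates to a + i · x. Evaluating each term at x = -3:
  Term 0 contributes 9 + 0 · -3 = 9
  Term 1 contributes -3 + 1 · -3 = -6
  Term 2 contributes -5 + 2 · -3 = -11
  Term 3 contributes 10 + 3 · -3 = 1
  Term 4 contributes -1 + 4 · -3 = -13
p(-3) = ⊕ of these = min[9, -6, -11, 1, -13] = -13.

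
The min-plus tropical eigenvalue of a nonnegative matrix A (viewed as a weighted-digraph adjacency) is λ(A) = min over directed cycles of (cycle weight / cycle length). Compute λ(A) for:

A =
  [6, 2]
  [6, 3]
λ(A) = 3

Enumerate directed cycles and compute their means (weight / length). Sample:
  cycle 0 → 0: weight = 6, length = 1, mean = 6/1 ≈ 6.000
  cycle 1 → 1: weight = 3, length = 1, mean = 3/1 ≈ 3.000
  cycle 0 → 1 → 0: weight = 8, length = 2, mean = 8/2 ≈ 4.000
  cycle 1 → 0 → 1: weight = 8, length = 2, mean = 8/2 ≈ 4.000
Minimum mean = 3.000, attained e.g. along the cycle 1 → 1 with weight 3 and length 1. So λ(A) = 3/1 = 3.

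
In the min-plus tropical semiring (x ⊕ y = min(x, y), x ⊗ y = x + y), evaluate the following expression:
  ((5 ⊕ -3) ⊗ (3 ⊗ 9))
((5 ⊕ -3) ⊗ (3 ⊗ 9)) = 9

Expand innermost to outermost. Recall ⊕ takes the minimum of its arguments and ⊗ takes their sum. Working out the expression ((5 ⊕ -3) ⊗ (3 ⊗ 9)) gives 9.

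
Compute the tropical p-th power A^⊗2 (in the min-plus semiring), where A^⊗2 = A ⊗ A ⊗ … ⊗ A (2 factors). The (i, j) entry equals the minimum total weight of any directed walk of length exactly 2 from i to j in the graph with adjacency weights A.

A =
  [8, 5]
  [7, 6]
A^⊗2 =
  [12, 11]
  [13, 12]

Each entry (A^⊗2)_ij equals the minimum over all length-2 walks i = v_0 → v_1 → … → v_2 = j of Σ_t A[v_t][v_{t+1}]. For example, for (i, j) = (0, 1) we minimise over 2 possible intermediate vertex sequences; the minimum is 11, attained along the walk 0 → 1 → 1.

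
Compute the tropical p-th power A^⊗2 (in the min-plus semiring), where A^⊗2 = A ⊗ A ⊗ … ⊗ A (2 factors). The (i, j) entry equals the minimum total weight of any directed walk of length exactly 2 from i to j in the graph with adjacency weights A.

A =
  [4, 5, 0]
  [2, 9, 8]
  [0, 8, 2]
A^⊗2 =
  [0, 8, 2]
  [6, 7, 2]
  [2, 5, 0]

Each entry (A^⊗2)_ij equals the minimum over all length-2 walks i = v_0 → v_1 → … → v_2 = j of Σ_t A[v_t][v_{t+1}]. For example, for (i, j) = (0, 2) we minimise over 3 possible intermediate vertex sequences; the minimum is 2, attained along the walk 0 → 2 → 2.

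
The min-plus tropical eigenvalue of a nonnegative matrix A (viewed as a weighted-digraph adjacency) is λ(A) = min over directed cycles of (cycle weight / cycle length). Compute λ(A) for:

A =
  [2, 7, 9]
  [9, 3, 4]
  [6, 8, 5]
λ(A) = 2

Enumerate directed cycles and compute their means (weight / length). Sample:
  cycle 0 → 0: weight = 2, length = 1, mean = 2/1 ≈ 2.000
  cycle 1 → 1: weight = 3, length = 1, mean = 3/1 ≈ 3.000
  cycle 2 → 2: weight = 5, length = 1, mean = 5/1 ≈ 5.000
  cycle 0 → 1 → 0: weight = 16, length = 2, mean = 16/2 ≈ 8.000
  cycle 0 → 2 → 0: weight = 15, length = 2, mean = 15/2 ≈ 7.500
  cycle 1 → 0 → 1: weight = 16, length = 2, mean = 16/2 ≈ 8.000
Minimum mean = 2.000, attained e.g. along the cycle 0 → 0 with weight 2 and length 1. So λ(A) = 2/1 = 2.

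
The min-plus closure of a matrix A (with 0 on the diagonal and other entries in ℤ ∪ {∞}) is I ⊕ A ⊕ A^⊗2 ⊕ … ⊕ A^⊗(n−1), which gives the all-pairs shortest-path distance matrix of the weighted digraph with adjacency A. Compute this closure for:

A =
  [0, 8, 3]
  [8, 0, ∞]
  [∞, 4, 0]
Closure =
  [0, 7, 3]
  [8, 0, 11]
  [12, 4, 0]

This is the Floyd-Warshall all-pairs shortest-path computation. For each intermediate vertex k = 0, 1, …, 2, update dist[i][j] ← min(dist[i][j], dist[i][k] + dist[k][j]). The final matrix gives, for each (i, j), the minimum total weight of any directed path from i to j (possibly empty when i = j).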